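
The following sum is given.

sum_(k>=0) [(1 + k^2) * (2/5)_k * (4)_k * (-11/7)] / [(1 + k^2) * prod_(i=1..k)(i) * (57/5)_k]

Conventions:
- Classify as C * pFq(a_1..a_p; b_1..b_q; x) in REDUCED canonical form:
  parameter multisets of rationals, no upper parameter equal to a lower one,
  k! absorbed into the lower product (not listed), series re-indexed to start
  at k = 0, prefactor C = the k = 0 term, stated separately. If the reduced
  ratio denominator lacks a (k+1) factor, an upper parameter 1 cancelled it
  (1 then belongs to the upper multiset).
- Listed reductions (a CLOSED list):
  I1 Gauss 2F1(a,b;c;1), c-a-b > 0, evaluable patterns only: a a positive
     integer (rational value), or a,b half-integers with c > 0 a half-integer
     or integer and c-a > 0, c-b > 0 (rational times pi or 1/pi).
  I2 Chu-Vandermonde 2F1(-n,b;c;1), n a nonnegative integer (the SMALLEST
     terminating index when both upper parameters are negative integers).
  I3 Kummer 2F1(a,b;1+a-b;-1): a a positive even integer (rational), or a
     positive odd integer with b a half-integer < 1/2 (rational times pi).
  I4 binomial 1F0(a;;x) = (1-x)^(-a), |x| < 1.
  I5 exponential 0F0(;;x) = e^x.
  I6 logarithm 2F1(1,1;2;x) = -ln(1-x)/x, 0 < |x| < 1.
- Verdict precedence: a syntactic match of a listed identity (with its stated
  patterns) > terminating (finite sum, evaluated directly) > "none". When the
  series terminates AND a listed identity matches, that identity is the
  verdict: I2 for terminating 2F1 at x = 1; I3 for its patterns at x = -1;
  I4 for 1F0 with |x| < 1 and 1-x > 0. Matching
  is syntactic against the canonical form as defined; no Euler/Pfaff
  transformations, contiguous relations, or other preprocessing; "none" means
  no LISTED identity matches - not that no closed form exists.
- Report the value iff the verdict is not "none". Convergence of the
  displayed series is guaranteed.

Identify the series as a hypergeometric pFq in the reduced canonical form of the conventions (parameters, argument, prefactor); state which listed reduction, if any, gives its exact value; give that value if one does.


With C = -11/7: the canonical form is 2F1(2/5, 4; 57/5; 1). Verdict: Gauss's theorem (I1) fires (x = 1: the Gamma ratio telescopes since c-a-b = 7 > 0 and a = 4 in Z>0). Hence: -248677/131250.

Structural cue: t_0 = -11/7 here, and k^2 + 1 divides numerator and denominator alike; C = -11/7, x = 1 after cancelling.
Adjacent-term ratio: r(k) = 1 * (k+2/5) (k+4) / [(k+57/5) (k+1)] - rational in k. x = 1; t_0 = -11/7; negate the roots.


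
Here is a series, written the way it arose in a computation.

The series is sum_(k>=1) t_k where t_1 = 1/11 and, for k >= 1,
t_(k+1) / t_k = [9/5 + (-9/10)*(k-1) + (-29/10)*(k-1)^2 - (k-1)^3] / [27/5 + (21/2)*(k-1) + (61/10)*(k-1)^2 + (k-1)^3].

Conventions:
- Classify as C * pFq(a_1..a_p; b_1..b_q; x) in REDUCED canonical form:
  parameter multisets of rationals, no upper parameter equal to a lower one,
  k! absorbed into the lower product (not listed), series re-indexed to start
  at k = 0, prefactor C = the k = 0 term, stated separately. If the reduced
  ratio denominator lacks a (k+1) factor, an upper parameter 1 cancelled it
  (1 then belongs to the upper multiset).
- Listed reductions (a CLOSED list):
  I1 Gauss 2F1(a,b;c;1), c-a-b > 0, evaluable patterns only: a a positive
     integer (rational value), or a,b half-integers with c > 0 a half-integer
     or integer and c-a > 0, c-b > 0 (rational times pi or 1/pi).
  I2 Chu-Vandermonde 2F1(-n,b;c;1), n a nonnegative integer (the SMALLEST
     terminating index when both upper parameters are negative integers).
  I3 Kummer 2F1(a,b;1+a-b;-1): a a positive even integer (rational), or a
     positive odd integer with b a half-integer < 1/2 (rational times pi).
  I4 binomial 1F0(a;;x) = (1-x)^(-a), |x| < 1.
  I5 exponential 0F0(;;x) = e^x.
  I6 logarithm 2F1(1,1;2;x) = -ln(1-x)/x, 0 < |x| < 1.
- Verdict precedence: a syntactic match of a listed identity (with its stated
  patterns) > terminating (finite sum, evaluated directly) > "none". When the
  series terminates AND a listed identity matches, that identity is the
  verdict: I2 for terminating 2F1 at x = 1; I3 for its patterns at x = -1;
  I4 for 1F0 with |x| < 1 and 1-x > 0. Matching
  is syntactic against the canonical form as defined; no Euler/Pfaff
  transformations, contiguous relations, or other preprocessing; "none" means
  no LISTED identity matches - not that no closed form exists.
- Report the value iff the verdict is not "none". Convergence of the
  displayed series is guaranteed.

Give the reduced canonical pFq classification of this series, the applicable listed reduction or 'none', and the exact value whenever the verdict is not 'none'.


Key step: x = (-1) and cancel k + 3/2 from the displayed ratio first; then C = 1/11, x = -1.
Consecutive-term ratio: r(k) = (-1) * (k-3/5) (k+2) / [(k+18/5) (k+1)] - rational in k, leading ratio (-1); with t_0 = 1/11, classification follows.

Canonical form: C = 1/11 times 2F1 with upper {-3/5, 2}, lower {18/5}, x = -1. Verdict: this is Kummer (I3) (x = -1; c = 18/5 equals 1+a-b for upper {-3/5, 2}: listed pattern). Exact value: 13/110.


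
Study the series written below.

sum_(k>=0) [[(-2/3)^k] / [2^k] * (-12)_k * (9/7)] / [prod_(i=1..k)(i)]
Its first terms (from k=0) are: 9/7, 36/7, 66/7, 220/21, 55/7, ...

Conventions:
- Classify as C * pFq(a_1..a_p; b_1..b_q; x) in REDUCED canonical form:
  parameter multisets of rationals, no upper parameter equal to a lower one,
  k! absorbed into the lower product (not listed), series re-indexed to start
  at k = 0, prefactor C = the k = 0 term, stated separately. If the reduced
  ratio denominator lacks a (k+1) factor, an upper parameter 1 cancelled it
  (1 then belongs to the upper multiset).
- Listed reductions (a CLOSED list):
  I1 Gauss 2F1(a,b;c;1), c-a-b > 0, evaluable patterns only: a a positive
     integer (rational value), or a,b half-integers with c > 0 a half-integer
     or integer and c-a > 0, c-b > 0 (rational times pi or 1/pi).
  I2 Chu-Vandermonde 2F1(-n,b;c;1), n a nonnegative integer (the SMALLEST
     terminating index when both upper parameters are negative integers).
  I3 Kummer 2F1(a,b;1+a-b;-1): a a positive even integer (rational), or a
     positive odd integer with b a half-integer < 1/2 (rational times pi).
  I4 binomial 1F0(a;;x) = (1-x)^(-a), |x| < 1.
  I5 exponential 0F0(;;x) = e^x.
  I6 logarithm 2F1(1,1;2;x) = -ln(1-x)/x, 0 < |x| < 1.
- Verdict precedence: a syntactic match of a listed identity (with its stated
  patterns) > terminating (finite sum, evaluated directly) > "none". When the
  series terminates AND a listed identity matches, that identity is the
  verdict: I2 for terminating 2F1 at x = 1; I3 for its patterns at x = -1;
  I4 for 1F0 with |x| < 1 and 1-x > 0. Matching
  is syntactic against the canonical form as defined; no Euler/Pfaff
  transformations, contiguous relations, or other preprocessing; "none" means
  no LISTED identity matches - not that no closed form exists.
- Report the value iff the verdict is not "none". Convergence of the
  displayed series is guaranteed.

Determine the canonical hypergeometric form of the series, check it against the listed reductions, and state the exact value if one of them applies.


The series (x = -1/3) is 1F0: upper {-12}, lower {-}, prefactor 9/7. Verdict (x = -1/3): the I4 binomial reduction applies (the 1F0 binomial series: exponent 12, x = -1/3). Sum: 16777216/413343.

Key step: x = (-1/3) and the two k-th powers (prefactor 9/7) combine into one argument.
Adjacent-term ratio: r(k) = (-1/3) * (k-12) / [(k+1)] - rational in k, leading ratio (-1/3); with t_0 = 9/7, classification follows.


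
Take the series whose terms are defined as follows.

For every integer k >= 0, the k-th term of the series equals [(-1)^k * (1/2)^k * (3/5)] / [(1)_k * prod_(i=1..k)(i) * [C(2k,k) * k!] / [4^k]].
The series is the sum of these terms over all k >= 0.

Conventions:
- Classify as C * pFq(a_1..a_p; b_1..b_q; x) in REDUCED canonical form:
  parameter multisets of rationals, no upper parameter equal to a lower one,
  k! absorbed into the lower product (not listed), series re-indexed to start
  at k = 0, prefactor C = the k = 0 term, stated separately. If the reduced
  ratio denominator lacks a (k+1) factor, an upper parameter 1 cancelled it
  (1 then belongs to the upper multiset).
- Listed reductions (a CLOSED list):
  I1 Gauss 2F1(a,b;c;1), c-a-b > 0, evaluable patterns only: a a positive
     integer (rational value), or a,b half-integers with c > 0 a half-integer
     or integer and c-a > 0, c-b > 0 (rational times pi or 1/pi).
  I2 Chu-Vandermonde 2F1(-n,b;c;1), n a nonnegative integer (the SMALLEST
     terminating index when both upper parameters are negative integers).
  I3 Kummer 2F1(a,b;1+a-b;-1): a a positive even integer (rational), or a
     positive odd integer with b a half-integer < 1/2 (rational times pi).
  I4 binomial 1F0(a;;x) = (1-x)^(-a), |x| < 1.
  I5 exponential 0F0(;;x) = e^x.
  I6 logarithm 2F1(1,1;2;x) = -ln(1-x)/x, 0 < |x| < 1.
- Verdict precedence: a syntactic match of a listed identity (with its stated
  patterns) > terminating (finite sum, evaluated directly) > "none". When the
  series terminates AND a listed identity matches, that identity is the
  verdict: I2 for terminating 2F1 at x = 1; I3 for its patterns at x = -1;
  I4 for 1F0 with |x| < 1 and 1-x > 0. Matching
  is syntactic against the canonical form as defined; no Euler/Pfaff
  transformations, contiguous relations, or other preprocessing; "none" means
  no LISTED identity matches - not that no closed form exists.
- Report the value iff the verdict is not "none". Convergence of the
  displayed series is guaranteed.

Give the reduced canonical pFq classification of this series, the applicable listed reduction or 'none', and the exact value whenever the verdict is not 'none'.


The series (x = -1/2) is 0F2: upper {-}, lower {1/2, 1}, prefactor 3/5. Verdict: none (x = -1/2): each listed identity misses the multisets {-} ; {1/2, 1}.

Key observation: from the first term 3/5: the product of the first k integers (C = 3/5) is k!.
Consecutive-term ratio: r(k) = (-1/2) * 1 / [(k+1/2) (k+1) (k+1)] - rational; roots negated = parameters, x = (-1/2), C = 3/5.


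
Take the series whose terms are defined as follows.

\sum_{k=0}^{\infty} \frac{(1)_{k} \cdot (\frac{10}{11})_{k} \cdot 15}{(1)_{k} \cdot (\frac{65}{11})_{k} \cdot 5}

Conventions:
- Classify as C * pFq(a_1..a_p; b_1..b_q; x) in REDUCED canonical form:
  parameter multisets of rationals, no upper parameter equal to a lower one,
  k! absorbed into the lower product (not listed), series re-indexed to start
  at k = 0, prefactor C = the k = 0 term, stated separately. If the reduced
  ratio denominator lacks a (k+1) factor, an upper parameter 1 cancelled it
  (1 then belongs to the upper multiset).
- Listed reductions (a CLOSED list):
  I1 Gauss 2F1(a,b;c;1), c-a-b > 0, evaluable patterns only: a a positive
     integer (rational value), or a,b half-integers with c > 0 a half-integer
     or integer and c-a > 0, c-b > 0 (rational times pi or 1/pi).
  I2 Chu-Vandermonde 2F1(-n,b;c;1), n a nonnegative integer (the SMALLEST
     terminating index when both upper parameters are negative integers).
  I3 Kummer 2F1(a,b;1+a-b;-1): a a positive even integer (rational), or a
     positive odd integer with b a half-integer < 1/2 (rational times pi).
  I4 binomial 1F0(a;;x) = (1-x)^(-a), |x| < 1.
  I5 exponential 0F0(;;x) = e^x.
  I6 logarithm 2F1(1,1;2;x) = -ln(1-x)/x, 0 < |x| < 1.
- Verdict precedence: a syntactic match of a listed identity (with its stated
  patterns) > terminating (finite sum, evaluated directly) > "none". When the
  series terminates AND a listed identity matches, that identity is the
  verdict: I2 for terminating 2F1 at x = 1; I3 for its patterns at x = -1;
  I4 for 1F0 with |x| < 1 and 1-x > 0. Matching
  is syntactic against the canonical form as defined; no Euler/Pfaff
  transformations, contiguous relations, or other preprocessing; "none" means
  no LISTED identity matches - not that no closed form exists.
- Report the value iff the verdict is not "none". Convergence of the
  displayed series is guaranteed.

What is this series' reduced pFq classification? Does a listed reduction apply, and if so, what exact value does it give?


Canonical form: C = 3 times 2F1 with upper {\frac{10}{11}, 1}, lower {\frac{65}{11}}, x = 1. Verdict: the Gauss summation I1 matches (x = 1: the Gamma ratio telescopes since c-a-b = 4 > 0 and a = 1 in Z>0). Sum: \frac{81}{22}.

First insight: t_0 = 3 here, and the constant factors (C = 3, x = 1) combine into one prefactor.
Adjacent-term ratio: r(k) = 1 * (k+\frac{10}{11}) (k+1) / [(k+\frac{65}{11}) (k+1)] - rational in k. x = 1; t_0 = 3; negate the roots.


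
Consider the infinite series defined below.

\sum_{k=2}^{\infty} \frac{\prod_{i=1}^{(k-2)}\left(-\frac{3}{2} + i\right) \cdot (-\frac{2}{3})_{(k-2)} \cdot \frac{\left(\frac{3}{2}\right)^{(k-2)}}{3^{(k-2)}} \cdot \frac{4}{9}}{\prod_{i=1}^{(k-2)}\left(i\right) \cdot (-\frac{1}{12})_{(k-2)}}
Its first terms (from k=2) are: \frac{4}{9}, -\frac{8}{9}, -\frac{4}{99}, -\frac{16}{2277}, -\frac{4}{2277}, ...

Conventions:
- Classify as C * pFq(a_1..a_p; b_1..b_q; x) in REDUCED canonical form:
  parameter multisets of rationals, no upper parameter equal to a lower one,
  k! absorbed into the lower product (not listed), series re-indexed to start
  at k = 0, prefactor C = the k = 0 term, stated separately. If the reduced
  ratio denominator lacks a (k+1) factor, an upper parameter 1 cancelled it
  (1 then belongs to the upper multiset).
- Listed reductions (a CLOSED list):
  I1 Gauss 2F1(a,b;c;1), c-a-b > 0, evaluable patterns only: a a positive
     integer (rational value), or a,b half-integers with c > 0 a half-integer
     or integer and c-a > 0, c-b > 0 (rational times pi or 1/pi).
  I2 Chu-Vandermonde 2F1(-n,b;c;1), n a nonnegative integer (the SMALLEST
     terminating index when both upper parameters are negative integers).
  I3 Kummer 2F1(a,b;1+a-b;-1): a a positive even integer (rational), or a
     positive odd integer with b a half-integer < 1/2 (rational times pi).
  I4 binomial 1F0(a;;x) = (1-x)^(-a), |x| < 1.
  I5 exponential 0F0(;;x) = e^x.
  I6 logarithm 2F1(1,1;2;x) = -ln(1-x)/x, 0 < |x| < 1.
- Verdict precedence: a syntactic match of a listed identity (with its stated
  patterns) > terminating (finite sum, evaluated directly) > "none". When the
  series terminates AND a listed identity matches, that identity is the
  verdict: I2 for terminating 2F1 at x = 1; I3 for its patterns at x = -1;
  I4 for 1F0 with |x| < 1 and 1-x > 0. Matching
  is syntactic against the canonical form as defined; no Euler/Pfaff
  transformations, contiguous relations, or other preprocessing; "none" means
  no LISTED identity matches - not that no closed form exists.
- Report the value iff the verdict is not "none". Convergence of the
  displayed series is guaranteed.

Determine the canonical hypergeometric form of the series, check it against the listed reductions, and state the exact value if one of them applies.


Prefactor \frac{4}{9}, argument \frac{1}{2}: 2F1 with upper {-\frac{2}{3}, -\frac{1}{2}} over lower {-\frac{1}{12}}. Verdict: none (x = \frac{1}{2}): each listed identity misses the multisets {-\frac{2}{3}, -\frac{1}{2}} ; {-\frac{1}{12}}.

Key observation: t_0 = \frac{4}{9} here, and the product of the first k integers (C = 4/9, x = 1/2) is k!.
Adjacent-term ratio: r(k) = \frac{1}{2} * (k-\frac{2}{3}) (k-\frac{1}{2}) / [(k-\frac{1}{12}) (k+1)] - rational in k, leading ratio \frac{1}{2}; with t_0 = \frac{4}{9}, classification follows.


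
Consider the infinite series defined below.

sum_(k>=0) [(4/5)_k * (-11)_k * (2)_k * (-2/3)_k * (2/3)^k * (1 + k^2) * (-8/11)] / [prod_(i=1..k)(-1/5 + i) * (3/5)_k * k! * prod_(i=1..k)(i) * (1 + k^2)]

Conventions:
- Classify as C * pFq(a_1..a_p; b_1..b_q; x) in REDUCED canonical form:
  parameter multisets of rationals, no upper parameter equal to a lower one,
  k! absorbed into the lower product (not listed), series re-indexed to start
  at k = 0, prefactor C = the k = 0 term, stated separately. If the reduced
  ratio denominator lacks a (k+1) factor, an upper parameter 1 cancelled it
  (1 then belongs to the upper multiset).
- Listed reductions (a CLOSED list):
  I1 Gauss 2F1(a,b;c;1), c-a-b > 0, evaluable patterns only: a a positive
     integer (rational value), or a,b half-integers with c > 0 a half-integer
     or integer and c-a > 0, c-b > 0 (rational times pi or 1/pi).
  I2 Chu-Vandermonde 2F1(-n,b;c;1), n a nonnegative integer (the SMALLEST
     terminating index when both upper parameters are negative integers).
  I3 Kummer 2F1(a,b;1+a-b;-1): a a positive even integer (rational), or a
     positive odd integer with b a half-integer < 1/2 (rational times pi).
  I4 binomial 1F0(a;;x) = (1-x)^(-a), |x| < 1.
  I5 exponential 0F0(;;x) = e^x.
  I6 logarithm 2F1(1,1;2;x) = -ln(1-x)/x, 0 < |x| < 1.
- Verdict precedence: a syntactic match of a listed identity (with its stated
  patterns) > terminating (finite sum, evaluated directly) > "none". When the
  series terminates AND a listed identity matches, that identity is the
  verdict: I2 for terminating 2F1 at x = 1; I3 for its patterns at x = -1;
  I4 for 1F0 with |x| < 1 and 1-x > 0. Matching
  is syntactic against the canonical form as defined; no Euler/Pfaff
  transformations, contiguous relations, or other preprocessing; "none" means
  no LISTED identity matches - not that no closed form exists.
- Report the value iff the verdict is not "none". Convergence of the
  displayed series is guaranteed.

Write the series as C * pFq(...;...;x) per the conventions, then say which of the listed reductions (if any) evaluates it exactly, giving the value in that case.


The tell: t_0 being -8/11, the lower running product (C = -8/11) is a rising factorial.
Adjacent-term ratio: r(k) = (2/3) * (k-11) (k-2/3) (k+2) / [(k+3/5) (k+1) (k+1)] - rational in k. x = (2/3); t_0 = -8/11; negate the roots.

The series (x = 2/3) is 3F2: upper {-11, -2/3, 2}, lower {3/5, 1}, prefactor -8/11. Verdict: terminating. (-11)_k vanishes past k = 11, leaving a 12-term sum, computed directly. Hence: -146557863753659392912/19052888300663530599.


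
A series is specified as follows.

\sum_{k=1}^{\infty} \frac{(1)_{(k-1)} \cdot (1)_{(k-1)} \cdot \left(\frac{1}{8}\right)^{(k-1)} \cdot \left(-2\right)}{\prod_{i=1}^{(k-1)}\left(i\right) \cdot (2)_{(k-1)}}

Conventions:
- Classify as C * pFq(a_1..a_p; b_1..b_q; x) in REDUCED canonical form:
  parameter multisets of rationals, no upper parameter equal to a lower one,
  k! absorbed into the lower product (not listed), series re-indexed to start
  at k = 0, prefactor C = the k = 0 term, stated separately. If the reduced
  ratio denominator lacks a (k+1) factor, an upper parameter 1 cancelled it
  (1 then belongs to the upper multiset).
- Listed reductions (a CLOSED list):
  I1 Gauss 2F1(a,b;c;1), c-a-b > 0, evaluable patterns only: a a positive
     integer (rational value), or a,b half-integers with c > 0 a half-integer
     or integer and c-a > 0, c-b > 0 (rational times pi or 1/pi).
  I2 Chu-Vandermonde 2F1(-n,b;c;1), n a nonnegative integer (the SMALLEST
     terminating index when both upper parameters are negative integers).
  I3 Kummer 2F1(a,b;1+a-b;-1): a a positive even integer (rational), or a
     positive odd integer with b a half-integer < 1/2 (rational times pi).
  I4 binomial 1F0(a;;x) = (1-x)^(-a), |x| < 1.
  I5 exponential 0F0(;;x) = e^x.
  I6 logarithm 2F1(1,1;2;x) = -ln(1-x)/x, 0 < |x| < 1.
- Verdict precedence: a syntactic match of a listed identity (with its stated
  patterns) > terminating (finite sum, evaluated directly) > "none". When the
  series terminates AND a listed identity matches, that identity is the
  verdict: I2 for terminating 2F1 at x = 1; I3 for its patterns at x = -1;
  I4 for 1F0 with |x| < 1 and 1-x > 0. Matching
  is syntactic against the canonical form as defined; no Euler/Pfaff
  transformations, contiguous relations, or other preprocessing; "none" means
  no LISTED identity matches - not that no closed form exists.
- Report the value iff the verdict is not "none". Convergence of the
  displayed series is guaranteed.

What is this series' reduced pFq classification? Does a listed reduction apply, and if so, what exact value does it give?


The series (x = \frac{1}{8}) is 2F1: upper {1, 1}, lower {2}, prefactor -2. Verdict (x = \frac{1}{8}): the I6 logarithm reduction applies (the logarithm: parameters (1,1;2), x = \frac{1}{8}). Sum: 16 \cdot \ln\left(\frac{7}{8}\right).

The tell: x = \frac{1}{8} and the product of the first k integers (C = -2, x = 1/8) is k!.
Step ratio: r(k) = \frac{1}{8} * (k+1) (k+1) / [(k+2) (k+1)] - rational; roots negated = parameters, x = \frac{1}{8}, C = -2.


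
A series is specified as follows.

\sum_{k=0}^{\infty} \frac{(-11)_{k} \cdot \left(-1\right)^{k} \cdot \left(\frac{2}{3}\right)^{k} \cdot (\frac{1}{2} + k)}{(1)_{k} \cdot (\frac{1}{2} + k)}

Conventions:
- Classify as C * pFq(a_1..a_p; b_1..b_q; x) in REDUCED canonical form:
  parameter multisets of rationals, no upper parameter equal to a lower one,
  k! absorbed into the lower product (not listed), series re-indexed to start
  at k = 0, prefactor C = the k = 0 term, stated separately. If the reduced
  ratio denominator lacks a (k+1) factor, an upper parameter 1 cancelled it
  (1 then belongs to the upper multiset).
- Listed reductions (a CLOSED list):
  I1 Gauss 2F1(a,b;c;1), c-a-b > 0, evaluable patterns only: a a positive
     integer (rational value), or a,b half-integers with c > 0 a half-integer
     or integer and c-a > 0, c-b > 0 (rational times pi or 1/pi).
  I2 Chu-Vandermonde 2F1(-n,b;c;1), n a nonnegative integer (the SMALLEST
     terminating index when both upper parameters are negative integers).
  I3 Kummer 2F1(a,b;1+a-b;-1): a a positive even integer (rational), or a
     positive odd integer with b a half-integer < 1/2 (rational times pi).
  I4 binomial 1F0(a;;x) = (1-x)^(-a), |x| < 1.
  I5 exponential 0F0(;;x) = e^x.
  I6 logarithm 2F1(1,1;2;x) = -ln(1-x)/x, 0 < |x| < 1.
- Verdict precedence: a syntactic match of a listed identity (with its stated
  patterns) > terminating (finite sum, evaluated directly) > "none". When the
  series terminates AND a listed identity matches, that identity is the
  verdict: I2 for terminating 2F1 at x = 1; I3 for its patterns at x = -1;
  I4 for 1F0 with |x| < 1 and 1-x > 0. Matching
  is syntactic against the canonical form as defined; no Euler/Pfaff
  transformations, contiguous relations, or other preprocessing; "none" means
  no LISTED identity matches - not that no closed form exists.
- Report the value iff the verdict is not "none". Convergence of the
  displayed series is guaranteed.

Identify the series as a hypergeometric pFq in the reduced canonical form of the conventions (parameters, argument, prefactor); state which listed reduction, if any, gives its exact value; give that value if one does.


x = -\frac{2}{3} here; the reduced form reads 1F0, upper {-11}, lower {-}, C = 1. Verdict at x = -\frac{2}{3}: the binomial series (I4) matches (the 1F0 binomial series: exponent 11, x = -\frac{2}{3}). Sum: \frac{48828125}{177147}.

Key step: t_0 being 1, the factor k + 1/2 cancels (top and bottom), leaving C = 1, x = -2/3.
Term ratio: r(k) = -\frac{2}{3} * (k-11) / [(k+1)] - rational; roots negated = parameters, x = -\frac{2}{3}, C = 1.


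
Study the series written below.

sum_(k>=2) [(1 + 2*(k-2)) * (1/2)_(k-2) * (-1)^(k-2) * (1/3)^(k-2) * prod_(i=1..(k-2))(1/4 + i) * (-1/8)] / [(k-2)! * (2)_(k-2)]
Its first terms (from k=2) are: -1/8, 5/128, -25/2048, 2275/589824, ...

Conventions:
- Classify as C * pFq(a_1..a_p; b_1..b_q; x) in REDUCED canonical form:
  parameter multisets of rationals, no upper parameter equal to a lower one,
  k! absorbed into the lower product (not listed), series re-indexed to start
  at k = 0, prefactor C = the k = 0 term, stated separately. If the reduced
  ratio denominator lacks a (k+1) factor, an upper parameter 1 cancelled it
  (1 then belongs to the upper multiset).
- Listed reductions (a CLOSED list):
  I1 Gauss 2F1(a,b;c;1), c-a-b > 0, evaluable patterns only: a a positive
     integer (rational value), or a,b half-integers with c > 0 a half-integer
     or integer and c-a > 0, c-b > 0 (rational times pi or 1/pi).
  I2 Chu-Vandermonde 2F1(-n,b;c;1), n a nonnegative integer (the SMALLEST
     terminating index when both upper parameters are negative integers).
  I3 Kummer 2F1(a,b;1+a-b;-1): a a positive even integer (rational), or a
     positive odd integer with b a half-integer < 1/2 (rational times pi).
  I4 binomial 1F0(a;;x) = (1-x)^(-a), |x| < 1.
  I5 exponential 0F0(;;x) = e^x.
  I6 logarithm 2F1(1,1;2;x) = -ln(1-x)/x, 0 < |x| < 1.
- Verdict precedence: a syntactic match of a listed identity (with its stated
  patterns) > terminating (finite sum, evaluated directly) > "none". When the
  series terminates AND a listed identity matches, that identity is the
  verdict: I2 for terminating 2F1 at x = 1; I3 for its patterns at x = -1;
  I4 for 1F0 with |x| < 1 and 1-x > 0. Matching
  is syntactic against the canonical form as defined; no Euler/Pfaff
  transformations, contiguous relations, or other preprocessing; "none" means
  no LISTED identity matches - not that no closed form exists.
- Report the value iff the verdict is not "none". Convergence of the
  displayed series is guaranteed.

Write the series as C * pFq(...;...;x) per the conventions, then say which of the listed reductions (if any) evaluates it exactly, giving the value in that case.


The series (x = -1/3) is 2F1: upper {5/4, 3/2}, lower {2}, prefactor -1/8. Verdict: no listed reduction: x = -1/3 and upper {5/4, 3/2} fail every I1-I6 pattern.

First insight: with t_0 = -1/8, the (-1)^k factor (prefactor -1/8) folds into the argument's sign.
Term ratio: r(k) = (-1/3) * (k+5/4) (k+3/2) / [(k+2) (k+1)] - rational in k, leading ratio (-1/3); with t_0 = -1/8, classification follows.


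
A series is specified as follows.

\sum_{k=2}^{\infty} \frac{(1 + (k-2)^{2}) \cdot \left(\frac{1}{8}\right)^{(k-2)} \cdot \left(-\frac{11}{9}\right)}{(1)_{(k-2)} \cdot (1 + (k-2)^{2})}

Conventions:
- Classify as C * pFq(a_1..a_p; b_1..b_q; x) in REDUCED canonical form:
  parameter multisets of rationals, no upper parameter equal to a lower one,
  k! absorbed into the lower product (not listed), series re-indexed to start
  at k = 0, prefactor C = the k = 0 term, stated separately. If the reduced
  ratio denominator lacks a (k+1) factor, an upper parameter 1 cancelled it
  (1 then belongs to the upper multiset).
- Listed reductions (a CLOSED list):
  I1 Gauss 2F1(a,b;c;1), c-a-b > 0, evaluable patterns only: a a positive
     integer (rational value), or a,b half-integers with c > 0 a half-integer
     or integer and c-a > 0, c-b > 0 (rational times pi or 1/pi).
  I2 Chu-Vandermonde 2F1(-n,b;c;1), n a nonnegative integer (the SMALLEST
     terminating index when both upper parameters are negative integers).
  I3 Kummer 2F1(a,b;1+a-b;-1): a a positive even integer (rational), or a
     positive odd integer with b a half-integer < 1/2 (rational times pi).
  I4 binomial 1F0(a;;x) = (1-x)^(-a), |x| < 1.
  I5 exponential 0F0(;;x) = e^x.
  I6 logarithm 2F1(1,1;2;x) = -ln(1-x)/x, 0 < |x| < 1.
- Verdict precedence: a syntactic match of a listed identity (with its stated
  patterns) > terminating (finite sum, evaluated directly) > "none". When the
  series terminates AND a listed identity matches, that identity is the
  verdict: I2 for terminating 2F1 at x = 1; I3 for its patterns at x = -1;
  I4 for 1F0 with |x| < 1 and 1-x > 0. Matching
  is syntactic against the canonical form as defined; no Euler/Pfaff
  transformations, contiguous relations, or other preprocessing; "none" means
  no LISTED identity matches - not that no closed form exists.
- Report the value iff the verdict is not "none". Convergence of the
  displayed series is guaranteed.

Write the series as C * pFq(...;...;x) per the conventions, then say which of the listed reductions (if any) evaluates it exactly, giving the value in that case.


Reduced: x = \frac{1}{8}, 0F0, upper = {-}, lower = {-}, C = -\frac{11}{9}. Verdict: this is exponential (I5) (the 0F0 exponential series at x = \frac{1}{8}). Its exact value is \left(-\frac{11}{9}\right) \cdot e^{\frac{1}{8}}.

First insight: x = \frac{1}{8} and (1)_k (C = -11/9, x = 1/8) is k! itself.
Ratio: r(k) = \frac{1}{8} * 1 / [(k+1)] ; factor over Q: parameters, x = \frac{1}{8}, and C = -\frac{11}{9}.


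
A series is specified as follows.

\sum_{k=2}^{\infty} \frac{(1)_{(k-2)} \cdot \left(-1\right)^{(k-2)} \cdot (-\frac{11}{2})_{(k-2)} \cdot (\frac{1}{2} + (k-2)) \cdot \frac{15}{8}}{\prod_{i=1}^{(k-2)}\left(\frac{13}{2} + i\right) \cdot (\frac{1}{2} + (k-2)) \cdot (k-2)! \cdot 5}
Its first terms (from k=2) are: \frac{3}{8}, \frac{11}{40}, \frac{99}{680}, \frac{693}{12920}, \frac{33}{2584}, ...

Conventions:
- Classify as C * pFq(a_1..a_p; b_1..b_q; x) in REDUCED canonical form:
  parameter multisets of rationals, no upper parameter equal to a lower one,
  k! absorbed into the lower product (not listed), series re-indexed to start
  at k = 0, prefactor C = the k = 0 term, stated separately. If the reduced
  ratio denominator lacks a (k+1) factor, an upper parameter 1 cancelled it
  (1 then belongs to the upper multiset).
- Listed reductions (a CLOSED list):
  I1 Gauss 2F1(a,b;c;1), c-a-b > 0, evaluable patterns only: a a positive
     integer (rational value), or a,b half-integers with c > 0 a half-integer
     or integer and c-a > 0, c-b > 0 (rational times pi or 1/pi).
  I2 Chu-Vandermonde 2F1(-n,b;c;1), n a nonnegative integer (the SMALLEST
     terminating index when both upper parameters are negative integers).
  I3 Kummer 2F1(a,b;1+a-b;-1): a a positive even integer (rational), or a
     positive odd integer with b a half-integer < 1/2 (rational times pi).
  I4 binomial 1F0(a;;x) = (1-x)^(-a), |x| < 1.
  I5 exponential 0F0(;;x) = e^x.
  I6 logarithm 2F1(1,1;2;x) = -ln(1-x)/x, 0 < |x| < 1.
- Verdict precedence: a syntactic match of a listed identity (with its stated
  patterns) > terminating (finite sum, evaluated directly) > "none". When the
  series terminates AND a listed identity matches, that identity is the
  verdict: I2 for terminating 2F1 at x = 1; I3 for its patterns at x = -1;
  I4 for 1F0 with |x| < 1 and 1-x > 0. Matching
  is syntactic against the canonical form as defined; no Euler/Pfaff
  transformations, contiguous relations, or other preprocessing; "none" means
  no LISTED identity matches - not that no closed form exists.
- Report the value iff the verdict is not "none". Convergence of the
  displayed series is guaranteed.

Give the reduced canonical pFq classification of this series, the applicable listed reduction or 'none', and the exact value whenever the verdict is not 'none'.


Reduced: x = -1, 2F1, upper = {-\frac{11}{2}, 1}, lower = {\frac{15}{2}}, C = \frac{3}{8}. Verdict at x = -1: Kummer (I3) matches (x = -1; c = \frac{15}{2} equals 1+a-b for upper {-\frac{11}{2}, 1}: listed pattern). Its exact value is \frac{9009}{32768} \cdot \pi.

Key observation: from the first term \frac{3}{8}: the constant factors (prefactor 3/8) combine into one prefactor.
Adjacent-term ratio: r(k) = -1 * (k-\frac{11}{2}) (k+1) / [(k+\frac{15}{2}) (k+1)] - poly over poly, x = -1 from leading terms; C = \frac{3}{8} at k = 0.


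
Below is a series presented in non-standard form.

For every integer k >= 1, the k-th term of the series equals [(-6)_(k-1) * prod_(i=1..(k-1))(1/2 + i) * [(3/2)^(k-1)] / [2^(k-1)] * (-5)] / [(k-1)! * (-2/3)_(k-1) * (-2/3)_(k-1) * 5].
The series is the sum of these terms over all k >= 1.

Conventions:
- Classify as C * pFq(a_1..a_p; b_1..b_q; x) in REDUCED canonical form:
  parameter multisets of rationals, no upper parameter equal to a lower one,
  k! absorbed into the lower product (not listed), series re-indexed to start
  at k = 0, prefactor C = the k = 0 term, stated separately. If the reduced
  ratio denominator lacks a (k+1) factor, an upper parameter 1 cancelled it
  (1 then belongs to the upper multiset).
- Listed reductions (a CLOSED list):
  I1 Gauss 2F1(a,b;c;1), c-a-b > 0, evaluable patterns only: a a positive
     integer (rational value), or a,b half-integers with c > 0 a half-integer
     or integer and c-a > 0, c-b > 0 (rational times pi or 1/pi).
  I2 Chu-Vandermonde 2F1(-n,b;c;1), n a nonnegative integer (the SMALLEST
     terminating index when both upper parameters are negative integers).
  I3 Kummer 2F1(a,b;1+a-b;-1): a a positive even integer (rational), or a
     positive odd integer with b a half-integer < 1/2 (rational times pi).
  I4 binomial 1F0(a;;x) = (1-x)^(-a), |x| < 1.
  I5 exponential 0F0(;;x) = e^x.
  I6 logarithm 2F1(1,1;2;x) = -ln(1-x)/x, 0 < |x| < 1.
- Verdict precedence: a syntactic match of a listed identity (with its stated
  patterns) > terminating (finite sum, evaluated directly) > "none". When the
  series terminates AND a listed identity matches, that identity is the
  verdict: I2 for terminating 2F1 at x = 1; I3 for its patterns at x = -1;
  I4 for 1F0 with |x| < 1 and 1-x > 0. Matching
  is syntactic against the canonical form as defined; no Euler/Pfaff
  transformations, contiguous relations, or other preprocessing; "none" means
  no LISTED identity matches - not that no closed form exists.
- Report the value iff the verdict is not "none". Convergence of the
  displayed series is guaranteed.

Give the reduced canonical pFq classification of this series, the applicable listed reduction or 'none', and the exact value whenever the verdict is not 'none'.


Key observation: t_0 being -1, the two k-th powers (prefactor -1) combine into one argument.
Ratio: r(k) = (3/4) * (k-6) (k+3/2) / [(k-2/3) (k-2/3) (k+1)] - rational in k, leading ratio (3/4); with t_0 = -1, classification follows.

Canonical form: C = -1 times 2F2 with upper {-6, 3/2}, lower {-2/3, -2/3}, x = 3/4. Verdict: terminating - the sum ends at index 6 because -6 is a negative integer; exact evaluation follows. Its exact value is 4022750047903/30534533120.


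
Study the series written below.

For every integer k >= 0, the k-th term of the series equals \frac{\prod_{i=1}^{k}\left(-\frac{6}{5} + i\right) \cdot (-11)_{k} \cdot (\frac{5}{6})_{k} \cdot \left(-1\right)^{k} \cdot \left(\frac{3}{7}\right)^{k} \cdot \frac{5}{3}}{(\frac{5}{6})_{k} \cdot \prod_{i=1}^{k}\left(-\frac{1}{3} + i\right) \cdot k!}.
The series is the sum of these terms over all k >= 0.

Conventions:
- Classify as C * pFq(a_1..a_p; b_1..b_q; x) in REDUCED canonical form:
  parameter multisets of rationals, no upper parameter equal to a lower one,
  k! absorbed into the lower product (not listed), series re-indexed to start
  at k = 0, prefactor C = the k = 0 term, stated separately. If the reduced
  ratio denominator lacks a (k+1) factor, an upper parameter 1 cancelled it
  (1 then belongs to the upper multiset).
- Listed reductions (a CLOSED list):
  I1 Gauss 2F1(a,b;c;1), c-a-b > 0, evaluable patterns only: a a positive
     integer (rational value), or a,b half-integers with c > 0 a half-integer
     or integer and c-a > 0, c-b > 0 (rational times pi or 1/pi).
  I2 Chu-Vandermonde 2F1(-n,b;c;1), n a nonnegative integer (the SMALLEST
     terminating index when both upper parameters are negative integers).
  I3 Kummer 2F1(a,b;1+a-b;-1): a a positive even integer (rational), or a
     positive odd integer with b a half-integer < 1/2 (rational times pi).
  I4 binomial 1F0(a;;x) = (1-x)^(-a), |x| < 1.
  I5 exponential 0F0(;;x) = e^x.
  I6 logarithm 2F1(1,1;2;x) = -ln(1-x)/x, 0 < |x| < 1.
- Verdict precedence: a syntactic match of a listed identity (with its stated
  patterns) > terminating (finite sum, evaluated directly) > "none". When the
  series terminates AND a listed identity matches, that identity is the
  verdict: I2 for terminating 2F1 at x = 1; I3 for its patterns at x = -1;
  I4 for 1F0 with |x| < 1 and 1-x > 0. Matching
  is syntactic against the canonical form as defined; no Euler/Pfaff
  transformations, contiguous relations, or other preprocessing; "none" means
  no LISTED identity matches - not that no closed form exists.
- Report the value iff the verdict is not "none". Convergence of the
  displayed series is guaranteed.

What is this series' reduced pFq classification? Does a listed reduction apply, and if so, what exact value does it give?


The series (x = -\frac{3}{7}) is 2F1: upper {-11, -\frac{1}{5}}, lower {\frac{2}{3}}, prefactor \frac{5}{3}. Verdict: terminating. (-11)_k vanishes past k = 11, leaving a 12-term sum, computed directly. Sum: -\frac{25133462240932759039}{3310256824218750000}.

Structural cue: from the first term \frac{5}{3}: the running product (prefactor 5/3) telescopes to a rising factorial.
Ratio: r(k) = -\frac{3}{7} * (k-11) (k-\frac{1}{5}) / [(k+\frac{2}{3}) (k+1)] - poly over poly, x = -\frac{3}{7} from leading terms; C = \frac{5}{3} at k = 0.


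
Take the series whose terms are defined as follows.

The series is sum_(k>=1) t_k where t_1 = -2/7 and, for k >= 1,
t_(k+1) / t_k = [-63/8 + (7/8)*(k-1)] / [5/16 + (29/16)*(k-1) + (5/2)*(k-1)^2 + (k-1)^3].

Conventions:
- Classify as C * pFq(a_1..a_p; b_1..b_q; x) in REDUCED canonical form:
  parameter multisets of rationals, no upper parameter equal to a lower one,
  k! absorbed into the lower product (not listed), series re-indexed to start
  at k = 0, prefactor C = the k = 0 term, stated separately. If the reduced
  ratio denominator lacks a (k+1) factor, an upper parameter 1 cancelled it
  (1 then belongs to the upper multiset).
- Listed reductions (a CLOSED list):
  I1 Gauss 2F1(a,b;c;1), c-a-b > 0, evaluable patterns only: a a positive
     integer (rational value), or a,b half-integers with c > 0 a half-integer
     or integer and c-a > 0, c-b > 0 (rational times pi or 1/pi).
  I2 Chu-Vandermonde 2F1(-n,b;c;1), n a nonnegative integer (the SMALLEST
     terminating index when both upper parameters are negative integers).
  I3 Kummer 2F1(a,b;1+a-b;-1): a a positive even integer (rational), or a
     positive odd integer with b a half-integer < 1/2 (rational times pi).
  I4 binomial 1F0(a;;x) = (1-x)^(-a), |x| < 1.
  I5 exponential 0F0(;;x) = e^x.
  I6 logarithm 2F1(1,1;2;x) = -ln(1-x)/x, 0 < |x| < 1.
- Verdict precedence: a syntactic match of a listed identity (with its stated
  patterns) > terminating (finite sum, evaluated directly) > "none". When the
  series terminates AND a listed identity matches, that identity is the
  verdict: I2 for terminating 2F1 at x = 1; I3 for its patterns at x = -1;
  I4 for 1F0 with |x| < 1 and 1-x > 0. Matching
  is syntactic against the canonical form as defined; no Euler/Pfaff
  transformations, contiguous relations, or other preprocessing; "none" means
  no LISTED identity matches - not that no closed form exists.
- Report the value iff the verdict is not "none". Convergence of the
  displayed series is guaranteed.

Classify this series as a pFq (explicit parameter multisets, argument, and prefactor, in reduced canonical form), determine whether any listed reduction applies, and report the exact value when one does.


Classification (C = -2/7): 1F2 with upper {-9}, lower {1/4, 5/4}, argument x = 7/8. Verdict: terminating. (-9)_k vanishes past k = 9, leaving a 10-term sum, computed directly. Hence: 1765076255923452242/7762593065524171875.

The tell: x = (7/8) and the expanded ratio factors over Q; prefactor -2/7, roots give parameters.
Adjacent-term ratio: r(k) = (7/8) * (k-9) / [(k+1/4) (k+5/4) (k+1)] ; factor over Q: parameters, x = (7/8), and C = -2/7.


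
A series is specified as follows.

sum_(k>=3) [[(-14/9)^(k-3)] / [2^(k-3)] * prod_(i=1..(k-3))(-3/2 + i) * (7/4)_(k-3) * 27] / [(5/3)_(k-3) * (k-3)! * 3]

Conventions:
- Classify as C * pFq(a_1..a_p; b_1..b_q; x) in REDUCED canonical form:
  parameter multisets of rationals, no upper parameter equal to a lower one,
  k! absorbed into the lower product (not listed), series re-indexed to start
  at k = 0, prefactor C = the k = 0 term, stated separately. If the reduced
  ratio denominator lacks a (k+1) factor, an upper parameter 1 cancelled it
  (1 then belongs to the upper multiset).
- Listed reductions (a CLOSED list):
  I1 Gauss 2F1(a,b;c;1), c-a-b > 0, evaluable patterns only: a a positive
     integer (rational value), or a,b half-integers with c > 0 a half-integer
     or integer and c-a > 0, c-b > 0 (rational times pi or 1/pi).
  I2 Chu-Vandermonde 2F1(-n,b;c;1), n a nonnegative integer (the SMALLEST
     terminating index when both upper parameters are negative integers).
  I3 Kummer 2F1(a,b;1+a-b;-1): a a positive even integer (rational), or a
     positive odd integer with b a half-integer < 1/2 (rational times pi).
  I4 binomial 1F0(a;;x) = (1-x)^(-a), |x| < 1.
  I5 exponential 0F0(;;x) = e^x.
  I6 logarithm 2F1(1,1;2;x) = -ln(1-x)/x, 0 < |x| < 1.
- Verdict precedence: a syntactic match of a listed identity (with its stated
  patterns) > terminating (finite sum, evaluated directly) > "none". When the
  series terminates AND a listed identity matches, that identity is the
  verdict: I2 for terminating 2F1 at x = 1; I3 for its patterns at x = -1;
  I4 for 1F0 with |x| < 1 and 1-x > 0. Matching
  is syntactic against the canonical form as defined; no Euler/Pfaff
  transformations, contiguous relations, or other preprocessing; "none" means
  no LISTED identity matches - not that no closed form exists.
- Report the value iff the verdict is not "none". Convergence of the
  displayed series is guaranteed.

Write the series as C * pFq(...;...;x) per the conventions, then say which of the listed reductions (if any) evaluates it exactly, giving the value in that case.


First insight: t_0 = 9 here, and the two k-th powers (C = 9) combine into one argument.
Step ratio: r(k) = (-7/9) * (k-1/2) (k+7/4) / [(k+5/3) (k+1)] - rational in k, leading ratio (-7/9); with t_0 = 9, classification follows.

With C = 9: the canonical form is 2F1(-1/2, 7/4; 5/3; -7/9). Verdict: none - at argument -7/9 the multisets {-1/2, 7/4} ; {5/3} match no listed identity.
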